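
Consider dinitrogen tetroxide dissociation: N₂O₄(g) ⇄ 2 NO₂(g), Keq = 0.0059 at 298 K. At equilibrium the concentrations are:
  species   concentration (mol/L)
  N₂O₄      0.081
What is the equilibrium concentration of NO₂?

At equilibrium, Keq = [NO₂]² / [N₂O₄] = 0.0059.
([NO₂])² / (0.081) = 0.0059
[NO₂]² = 4.78×10⁻⁴ ⇒ [NO₂] = 0.022 mol/L

[NO₂] = 0.022 mol/L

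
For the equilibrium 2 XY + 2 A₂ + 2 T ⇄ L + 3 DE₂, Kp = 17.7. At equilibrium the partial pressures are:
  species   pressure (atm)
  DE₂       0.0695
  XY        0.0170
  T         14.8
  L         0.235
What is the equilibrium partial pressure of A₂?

At equilibrium, Kp = P(L)·P(DE₂)³ / (P(XY)²·P(A₂)²·P(T)²) = 17.7.
(0.235)·(0.0695)³ / ((0.0170)²·(P(A₂))²·(14.8)²) = 17.7
P(A₂)² = 7.04×10⁻⁵ ⇒ P(A₂) = 0.00839 atm

P(A₂) = 0.00839 atm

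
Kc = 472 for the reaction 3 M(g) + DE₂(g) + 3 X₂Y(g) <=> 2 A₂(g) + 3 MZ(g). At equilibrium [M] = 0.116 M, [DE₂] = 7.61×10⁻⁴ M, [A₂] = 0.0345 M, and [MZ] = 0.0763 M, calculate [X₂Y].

[X₂Y] = 0.0981 M

At equilibrium, Kc = [A₂]²·[MZ]³ / ([M]³·[DE₂]·[X₂Y]³) = 472.
(0.0345)²·(0.0763)³ / ((0.116)³·(7.61×10⁻⁴)·([X₂Y])³) = 472
[X₂Y]³ = 9.43×10⁻⁴ ⇒ [X₂Y] = 0.0981 M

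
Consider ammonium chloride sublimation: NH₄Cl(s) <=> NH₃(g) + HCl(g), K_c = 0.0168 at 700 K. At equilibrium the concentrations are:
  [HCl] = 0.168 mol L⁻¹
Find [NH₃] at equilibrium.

(NH₄Cl is a pure solid — omitted from K_c.)
At equilibrium, K_c = [NH₃]·[HCl] = 0.0168.
([NH₃])·(0.168) = 0.0168
[NH₃] = 0.100 mol L⁻¹

[NH₃] = 0.100 mol L⁻¹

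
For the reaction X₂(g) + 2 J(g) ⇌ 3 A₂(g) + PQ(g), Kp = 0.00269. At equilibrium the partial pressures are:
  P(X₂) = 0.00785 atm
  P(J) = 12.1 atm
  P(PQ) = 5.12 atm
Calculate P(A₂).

At equilibrium, Kp = P(A₂)³·P(PQ) / (P(X₂)·P(J)²) = 0.00269.
(P(A₂))³·(5.12) / ((0.00785)·(12.1)²) = 0.00269
P(A₂)³ = 6.04×10⁻⁴ ⇒ P(A₂) = 0.0845 atm

P(A₂) = 0.0845 atm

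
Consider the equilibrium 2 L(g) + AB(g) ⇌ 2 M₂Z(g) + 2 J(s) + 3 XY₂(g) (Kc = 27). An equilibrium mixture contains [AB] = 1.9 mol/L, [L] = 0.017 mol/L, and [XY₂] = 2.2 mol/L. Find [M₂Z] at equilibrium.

[M₂Z] = 0.037 mol/L

(J is a pure solid — omitted from Kc.)
At equilibrium, Kc = [M₂Z]²·[XY₂]³ / ([L]²·[AB]) = 27.
([M₂Z])²·(2.2)³ / ((0.017)²·(1.9)) = 27
[M₂Z]² = 0.00139 ⇒ [M₂Z] = 0.037 mol/L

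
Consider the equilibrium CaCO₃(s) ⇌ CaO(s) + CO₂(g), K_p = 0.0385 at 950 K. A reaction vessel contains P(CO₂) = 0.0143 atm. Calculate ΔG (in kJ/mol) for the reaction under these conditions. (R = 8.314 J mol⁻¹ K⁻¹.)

ΔG = -7.82 kJ/mol

(CaCO₃, CaO are pure solids — omitted from Q_p.)
Q_p = P(CO₂) = 0.0143
ΔG = RT ln(Q_p/K_p) = (8.314 J mol⁻¹ K⁻¹)(950 K) × ln(0.0143/0.0385)
   = (7.898 kJ/mol)(-0.9904) = -7.82 kJ/mol
ΔG < 0, so the forward reaction is spontaneous (proceeds forward).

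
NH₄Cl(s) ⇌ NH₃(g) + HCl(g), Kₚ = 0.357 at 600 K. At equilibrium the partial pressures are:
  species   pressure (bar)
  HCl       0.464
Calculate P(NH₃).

P(NH₃) = 0.769 bar

(NH₄Cl is a pure solid — omitted from Kₚ.)
At equilibrium, Kₚ = P(NH₃)·P(HCl) = 0.357.
(P(NH₃))·(0.464) = 0.357
P(NH₃) = 0.769 bar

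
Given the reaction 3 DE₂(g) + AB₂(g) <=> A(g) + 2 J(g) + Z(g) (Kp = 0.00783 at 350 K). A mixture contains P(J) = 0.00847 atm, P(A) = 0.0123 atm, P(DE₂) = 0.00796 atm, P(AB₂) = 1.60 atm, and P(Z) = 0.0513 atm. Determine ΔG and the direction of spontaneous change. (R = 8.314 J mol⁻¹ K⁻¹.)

Qp = P(A)·P(J)²·P(Z) / (P(DE₂)³·P(AB₂)) = (0.0123)·(0.00847)²·(0.0513) / ((0.00796)³·(1.60)) = 0.0561
ΔG = RT ln(Qp/Kp) = (8.314 J mol⁻¹ K⁻¹)(350 K) × ln(0.0561/0.00783)
   = (2.910 kJ/mol)(1.969) = 5.73 kJ/mol
ΔG > 0, so the forward reaction is non-spontaneous (proceeds in reverse).

ΔG = 5.73 kJ/mol; the forward reaction is non-spontaneous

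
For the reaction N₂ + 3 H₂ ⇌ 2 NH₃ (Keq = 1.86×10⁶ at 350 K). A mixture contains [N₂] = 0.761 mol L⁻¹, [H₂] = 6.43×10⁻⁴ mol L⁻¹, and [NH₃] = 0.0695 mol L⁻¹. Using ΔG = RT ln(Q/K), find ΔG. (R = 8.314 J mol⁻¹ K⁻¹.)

ΔG = 7.43 kJ/mol

Q = [NH₃]² / ([N₂]·[H₂]³) = (0.0695)² / ((0.761)·(6.43×10⁻⁴)³) = 2.39×10⁷
ΔG = RT ln(Q/Keq) = (8.314 J mol⁻¹ K⁻¹)(350 K) × ln(2.39×10⁷/1.86×10⁶)
   = (2.910 kJ/mol)(2.553) = 7.43 kJ/mol
ΔG > 0, so the forward reaction is non-spontaneous (proceeds in reverse).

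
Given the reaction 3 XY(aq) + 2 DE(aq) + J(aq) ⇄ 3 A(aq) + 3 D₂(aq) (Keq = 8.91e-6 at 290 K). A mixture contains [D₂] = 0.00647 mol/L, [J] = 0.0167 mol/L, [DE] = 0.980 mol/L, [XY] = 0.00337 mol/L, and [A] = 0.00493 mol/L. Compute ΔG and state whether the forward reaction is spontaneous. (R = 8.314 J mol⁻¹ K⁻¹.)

ΔG = 4.29 kJ/mol; the forward reaction is non-spontaneous

Q = [A]³·[D₂]³ / ([XY]³·[DE]²·[J]) = (0.00493)³·(0.00647)³ / ((0.00337)³·(0.980)²·(0.0167)) = 5.29e-5
ΔG = RT ln(Q/Keq) = (8.314 J mol⁻¹ K⁻¹)(290 K) × ln(5.29e-5/8.91e-6)
   = (2.411 kJ/mol)(1.781) = 4.29 kJ/mol
ΔG > 0, so the forward reaction is non-spontaneous (proceeds in reverse).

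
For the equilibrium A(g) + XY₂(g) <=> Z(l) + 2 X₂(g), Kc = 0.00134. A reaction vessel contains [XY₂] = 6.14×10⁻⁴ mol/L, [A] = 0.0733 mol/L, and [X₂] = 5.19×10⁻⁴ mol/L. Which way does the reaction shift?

reverse (toward reactants)

(Z is a pure liquid — omitted from Qc.)
Qc = [X₂]² / ([A]·[XY₂]) = (5.19×10⁻⁴)² / ((0.0733)·(6.14×10⁻⁴)) = 0.00598
Qc = 0.00598 > Kc = 0.00134, so the reverse reaction proceeds.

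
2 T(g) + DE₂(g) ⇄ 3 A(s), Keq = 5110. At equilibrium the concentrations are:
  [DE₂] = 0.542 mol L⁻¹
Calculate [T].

[T] = 0.0190 mol L⁻¹

(A is a pure solid — omitted from Keq.)
At equilibrium, Keq = 1 / ([T]²·[DE₂]) = 5110.
1 / (([T])²·(0.542)) = 5110
[T]² = 3.61×10⁻⁴ ⇒ [T] = 0.0190 mol L⁻¹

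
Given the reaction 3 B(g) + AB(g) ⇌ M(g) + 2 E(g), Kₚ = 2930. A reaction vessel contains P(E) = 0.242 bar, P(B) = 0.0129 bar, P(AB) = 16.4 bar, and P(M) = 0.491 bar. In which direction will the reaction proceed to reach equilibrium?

to the right

Qₚ = P(M)·P(E)² / (P(B)³·P(AB)) = (0.491)·(0.242)² / ((0.0129)³·(16.4)) = 817
Qₚ = 817 < Kₚ = 2930, so the forward reaction proceeds.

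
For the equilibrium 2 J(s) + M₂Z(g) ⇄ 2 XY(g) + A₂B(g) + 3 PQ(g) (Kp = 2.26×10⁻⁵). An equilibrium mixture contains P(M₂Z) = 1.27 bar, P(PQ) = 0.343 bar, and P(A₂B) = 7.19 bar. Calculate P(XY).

(J is a pure solid — omitted from Kp.)
At equilibrium, Kp = P(XY)²·P(A₂B)·P(PQ)³ / P(M₂Z) = 2.26×10⁻⁵.
(P(XY))²·(7.19)·(0.343)³ / (1.27) = 2.26×10⁻⁵
P(XY)² = 9.89×10⁻⁵ ⇒ P(XY) = 0.00995 bar

P(XY) = 0.00995 bar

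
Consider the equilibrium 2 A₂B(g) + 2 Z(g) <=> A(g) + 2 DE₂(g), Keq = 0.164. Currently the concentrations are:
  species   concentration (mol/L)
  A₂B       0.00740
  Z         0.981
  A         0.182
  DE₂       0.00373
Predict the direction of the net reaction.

Q = [A]·[DE₂]² / ([A₂B]²·[Z]²) = (0.182)·(0.00373)² / ((0.00740)²·(0.981)²) = 0.0480
Q = 0.0480 < Keq = 0.164, so the forward reaction proceeds.

in the forward direction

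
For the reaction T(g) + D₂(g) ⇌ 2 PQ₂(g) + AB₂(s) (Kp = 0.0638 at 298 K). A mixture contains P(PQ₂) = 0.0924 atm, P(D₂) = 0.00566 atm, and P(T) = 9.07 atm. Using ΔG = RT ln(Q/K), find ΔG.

(AB₂ is a pure solid — omitted from Qp.)
Qp = P(PQ₂)² / (P(T)·P(D₂)) = (0.0924)² / ((9.07)·(0.00566)) = 0.166
ΔG = RT ln(Qp/Kp) = (8.314 J mol⁻¹ K⁻¹)(298 K) × ln(0.166/0.0638)
   = (2.478 kJ/mol)(0.9562) = 2.37 kJ/mol
ΔG > 0, so the forward reaction is non-spontaneous (proceeds in reverse).

ΔG = 2.37 kJ/mol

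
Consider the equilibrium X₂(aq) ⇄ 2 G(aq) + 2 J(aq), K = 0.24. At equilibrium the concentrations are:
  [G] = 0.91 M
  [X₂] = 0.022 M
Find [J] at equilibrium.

At equilibrium, K = [G]²·[J]² / [X₂] = 0.24.
(0.91)²·([J])² / (0.022) = 0.24
[J]² = 0.00638 ⇒ [J] = 0.080 M

[J] = 0.080 M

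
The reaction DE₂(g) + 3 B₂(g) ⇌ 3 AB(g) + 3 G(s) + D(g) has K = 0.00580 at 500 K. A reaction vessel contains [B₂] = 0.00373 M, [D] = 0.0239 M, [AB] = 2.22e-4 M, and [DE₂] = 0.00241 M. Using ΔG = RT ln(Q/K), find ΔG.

ΔG = -4.24 kJ/mol

(G is a pure solid — omitted from Q.)
Q = [AB]³·[D] / ([DE₂]·[B₂]³) = (2.22e-4)³·(0.0239) / ((0.00241)·(0.00373)³) = 0.00209
ΔG = RT ln(Q/K) = (8.314 J mol⁻¹ K⁻¹)(500 K) × ln(0.00209/0.00580)
   = (4.157 kJ/mol)(-1.021) = -4.24 kJ/mol
ΔG < 0, so the forward reaction is spontaneous (proceeds forward).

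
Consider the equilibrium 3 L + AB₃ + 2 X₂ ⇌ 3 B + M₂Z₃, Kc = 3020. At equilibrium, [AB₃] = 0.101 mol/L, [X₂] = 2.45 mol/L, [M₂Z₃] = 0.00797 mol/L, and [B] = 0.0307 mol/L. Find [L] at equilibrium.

[L] = 5.01×10⁻⁴ mol/L

At equilibrium, Kc = [B]³·[M₂Z₃] / ([L]³·[AB₃]·[X₂]²) = 3020.
(0.0307)³·(0.00797) / (([L])³·(0.101)·(2.45)²) = 3020
[L]³ = 1.26×10⁻¹⁰ ⇒ [L] = 5.01×10⁻⁴ mol/L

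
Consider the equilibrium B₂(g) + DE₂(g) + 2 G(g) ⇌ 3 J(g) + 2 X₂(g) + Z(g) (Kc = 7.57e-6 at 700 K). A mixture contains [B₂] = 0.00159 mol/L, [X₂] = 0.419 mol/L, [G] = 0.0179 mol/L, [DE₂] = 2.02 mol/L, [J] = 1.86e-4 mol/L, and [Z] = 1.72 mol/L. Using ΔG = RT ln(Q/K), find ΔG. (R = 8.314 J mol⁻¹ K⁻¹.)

ΔG = -8.08 kJ/mol

Qc = [J]³·[X₂]²·[Z] / ([B₂]·[DE₂]·[G]²) = (1.86e-4)³·(0.419)²·(1.72) / ((0.00159)·(2.02)·(0.0179)²) = 1.89e-6
ΔG = RT ln(Qc/Kc) = (8.314 J mol⁻¹ K⁻¹)(700 K) × ln(1.89e-6/7.57e-6)
   = (5.820 kJ/mol)(-1.388) = -8.08 kJ/mol
ΔG < 0, so the forward reaction is spontaneous (proceeds forward).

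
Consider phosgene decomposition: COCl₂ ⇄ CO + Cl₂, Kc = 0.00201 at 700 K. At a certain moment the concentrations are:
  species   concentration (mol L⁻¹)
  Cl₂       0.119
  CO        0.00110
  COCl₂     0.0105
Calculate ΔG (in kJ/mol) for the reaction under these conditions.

Qc = [CO]·[Cl₂] / [COCl₂] = (0.00110)·(0.119) / (0.0105) = 0.0125
ΔG = RT ln(Qc/Kc) = (8.314 J mol⁻¹ K⁻¹)(700 K) × ln(0.0125/0.00201)
   = (5.820 kJ/mol)(1.828) = 10.6 kJ/mol
ΔG > 0, so the forward reaction is non-spontaneous (proceeds in reverse).

ΔG = 10.6 kJ/mol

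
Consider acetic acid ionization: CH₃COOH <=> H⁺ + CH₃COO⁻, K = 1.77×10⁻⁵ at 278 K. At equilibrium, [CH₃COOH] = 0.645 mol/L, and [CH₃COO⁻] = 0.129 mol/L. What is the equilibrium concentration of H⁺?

[H⁺] = 8.85×10⁻⁵ mol/L

At equilibrium, K = [H⁺]·[CH₃COO⁻] / [CH₃COOH] = 1.77×10⁻⁵.
([H⁺])·(0.129) / (0.645) = 1.77×10⁻⁵
[H⁺] = 8.85×10⁻⁵ mol/L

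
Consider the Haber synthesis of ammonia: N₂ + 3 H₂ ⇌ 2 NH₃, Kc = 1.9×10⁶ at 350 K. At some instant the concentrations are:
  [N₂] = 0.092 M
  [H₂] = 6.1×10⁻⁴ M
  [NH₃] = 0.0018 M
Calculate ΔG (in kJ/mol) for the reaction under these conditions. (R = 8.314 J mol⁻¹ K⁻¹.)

ΔG = -7.29 kJ/mol

Qc = [NH₃]² / ([N₂]·[H₂]³) = (0.0018)² / ((0.092)·(6.1×10⁻⁴)³) = 1.55×10⁵
ΔG = RT ln(Qc/Kc) = (8.314 J mol⁻¹ K⁻¹)(350 K) × ln(1.55×10⁵/1.9×10⁶)
   = (2.910 kJ/mol)(-2.506) = -7.29 kJ/mol
ΔG < 0, so the forward reaction is spontaneous (proceeds forward).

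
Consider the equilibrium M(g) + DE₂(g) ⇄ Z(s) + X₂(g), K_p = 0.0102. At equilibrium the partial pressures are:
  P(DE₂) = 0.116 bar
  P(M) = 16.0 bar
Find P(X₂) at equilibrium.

P(X₂) = 0.0189 bar

(Z is a pure solid — omitted from K_p.)
At equilibrium, K_p = P(X₂) / (P(M)·P(DE₂)) = 0.0102.
(P(X₂)) / ((16.0)·(0.116)) = 0.0102
P(X₂) = 0.0189 bar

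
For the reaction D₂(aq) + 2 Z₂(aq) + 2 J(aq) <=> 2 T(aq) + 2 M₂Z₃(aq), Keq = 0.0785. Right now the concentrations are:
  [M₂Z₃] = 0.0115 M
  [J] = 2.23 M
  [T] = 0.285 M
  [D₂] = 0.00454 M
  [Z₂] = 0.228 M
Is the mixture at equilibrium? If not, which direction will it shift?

Q = [T]²·[M₂Z₃]² / ([D₂]·[Z₂]²·[J]²) = (0.285)²·(0.0115)² / ((0.00454)·(0.228)²·(2.23)²) = 0.00915
Q = 0.00915 < Keq = 0.0785: net forward reaction.

no; Q < K, reaction proceeds forward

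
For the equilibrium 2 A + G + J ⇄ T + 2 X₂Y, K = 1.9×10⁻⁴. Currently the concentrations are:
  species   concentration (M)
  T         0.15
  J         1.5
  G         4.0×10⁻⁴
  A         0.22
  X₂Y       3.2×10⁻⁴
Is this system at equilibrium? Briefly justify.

Q = [T]·[X₂Y]² / ([A]²·[G]·[J]) = (0.15)·(3.2×10⁻⁴)² / ((0.22)²·(4.0×10⁻⁴)·(1.5)) = 5.3×10⁻⁴
Q = 5.3×10⁻⁴ > K = 1.9×10⁻⁴: net reverse reaction.

no; Q > K, reaction proceeds in reverse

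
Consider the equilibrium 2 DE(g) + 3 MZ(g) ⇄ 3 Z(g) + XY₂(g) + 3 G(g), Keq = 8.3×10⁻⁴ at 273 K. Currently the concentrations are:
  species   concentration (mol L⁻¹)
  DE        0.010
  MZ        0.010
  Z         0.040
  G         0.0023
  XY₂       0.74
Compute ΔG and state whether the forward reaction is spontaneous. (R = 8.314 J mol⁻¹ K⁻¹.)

Q = [Z]³·[XY₂]·[G]³ / ([DE]²·[MZ]³) = (0.040)³·(0.74)·(0.0023)³ / ((0.010)²·(0.010)³) = 0.00576
ΔG = RT ln(Q/Keq) = (8.314 J mol⁻¹ K⁻¹)(273 K) × ln(0.00576/8.3×10⁻⁴)
   = (2.270 kJ/mol)(1.937) = 4.40 kJ/mol
ΔG > 0, so the forward reaction is non-spontaneous (proceeds in reverse).

ΔG = 4.40 kJ/mol; the forward reaction is non-spontaneous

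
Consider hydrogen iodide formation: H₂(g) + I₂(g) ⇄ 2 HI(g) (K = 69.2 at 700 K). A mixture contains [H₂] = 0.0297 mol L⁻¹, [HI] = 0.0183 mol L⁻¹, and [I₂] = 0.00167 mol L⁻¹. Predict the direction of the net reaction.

Q = [HI]² / ([H₂]·[I₂]) = (0.0183)² / ((0.0297)·(0.00167)) = 6.75
Q = 6.75 < K = 69.2, so the forward reaction proceeds.

forward (toward products)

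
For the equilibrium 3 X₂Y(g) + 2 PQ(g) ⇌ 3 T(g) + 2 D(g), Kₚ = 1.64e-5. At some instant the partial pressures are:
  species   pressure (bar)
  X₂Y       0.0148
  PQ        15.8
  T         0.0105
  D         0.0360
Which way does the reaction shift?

forward (toward products)

Qₚ = P(T)³·P(D)² / (P(X₂Y)³·P(PQ)²) = (0.0105)³·(0.0360)² / ((0.0148)³·(15.8)²) = 1.85e-6
Qₚ = 1.85e-6 < Kₚ = 1.64e-5, so the forward reaction proceeds.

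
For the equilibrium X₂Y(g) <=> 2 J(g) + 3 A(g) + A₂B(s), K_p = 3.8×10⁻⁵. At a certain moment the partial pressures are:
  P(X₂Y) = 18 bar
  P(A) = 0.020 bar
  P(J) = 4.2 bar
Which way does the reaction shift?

(A₂B is a pure solid — omitted from Q_p.)
Q_p = P(J)²·P(A)³ / P(X₂Y) = (4.2)²·(0.020)³ / (18) = 7.8×10⁻⁶
Q_p = 7.8×10⁻⁶ < K_p = 3.8×10⁻⁵, so the forward reaction proceeds.

in the forward direction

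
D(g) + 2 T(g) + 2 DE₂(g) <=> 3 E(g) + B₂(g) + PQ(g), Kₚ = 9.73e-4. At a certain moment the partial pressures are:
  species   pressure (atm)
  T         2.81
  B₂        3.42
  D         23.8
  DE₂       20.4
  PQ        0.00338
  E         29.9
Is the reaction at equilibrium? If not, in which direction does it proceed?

to the left

Qₚ = P(E)³·P(B₂)·P(PQ) / (P(D)·P(T)²·P(DE₂)²) = (29.9)³·(3.42)·(0.00338) / ((23.8)·(2.81)²·(20.4)²) = 0.00395
Qₚ = 0.00395 > Kₚ = 9.73e-4, so the reverse reaction proceeds.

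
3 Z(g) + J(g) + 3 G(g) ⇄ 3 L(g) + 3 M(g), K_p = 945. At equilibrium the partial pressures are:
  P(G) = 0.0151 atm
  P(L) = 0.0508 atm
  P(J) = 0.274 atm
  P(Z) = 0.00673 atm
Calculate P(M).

At equilibrium, K_p = P(L)³·P(M)³ / (P(Z)³·P(J)·P(G)³) = 945.
(0.0508)³·(P(M))³ / ((0.00673)³·(0.274)·(0.0151)³) = 945
P(M)³ = 2.07×10⁻⁶ ⇒ P(M) = 0.0128 atm

P(M) = 0.0128 atm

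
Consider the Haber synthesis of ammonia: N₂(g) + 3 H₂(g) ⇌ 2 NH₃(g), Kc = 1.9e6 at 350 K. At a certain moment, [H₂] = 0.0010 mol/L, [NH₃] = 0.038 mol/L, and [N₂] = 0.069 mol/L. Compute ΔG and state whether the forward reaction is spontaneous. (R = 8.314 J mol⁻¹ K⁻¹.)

ΔG = 6.98 kJ/mol; the forward reaction is non-spontaneous

Qc = [NH₃]² / ([N₂]·[H₂]³) = (0.038)² / ((0.069)·(0.0010)³) = 2.09e7
ΔG = RT ln(Qc/Kc) = (8.314 J mol⁻¹ K⁻¹)(350 K) × ln(2.09e7/1.9e6)
   = (2.910 kJ/mol)(2.398) = 6.98 kJ/mol
ΔG > 0, so the forward reaction is non-spontaneous (proceeds in reverse).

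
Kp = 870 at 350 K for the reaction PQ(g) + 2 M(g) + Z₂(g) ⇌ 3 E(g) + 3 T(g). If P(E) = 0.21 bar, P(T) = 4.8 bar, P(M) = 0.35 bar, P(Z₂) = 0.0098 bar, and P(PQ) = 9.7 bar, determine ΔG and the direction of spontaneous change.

ΔG = -6.67 kJ/mol; the forward reaction is spontaneous

Qp = P(E)³·P(T)³ / (P(PQ)·P(M)²·P(Z₂)) = (0.21)³·(4.8)³ / ((9.7)·(0.35)²·(0.0098)) = 88.0
ΔG = RT ln(Qp/Kp) = (8.314 J mol⁻¹ K⁻¹)(350 K) × ln(88.0/870)
   = (2.910 kJ/mol)(-2.291) = -6.67 kJ/mol
ΔG < 0, so the forward reaction is spontaneous (proceeds forward).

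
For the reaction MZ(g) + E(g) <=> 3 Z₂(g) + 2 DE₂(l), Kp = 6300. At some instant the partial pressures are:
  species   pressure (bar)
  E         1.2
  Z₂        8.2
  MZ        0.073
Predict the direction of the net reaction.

at equilibrium

(DE₂ is a pure liquid — omitted from Qp.)
Qp = P(Z₂)³ / (P(MZ)·P(E)) = (8.2)³ / ((0.073)·(1.2)) = 6300
Qp = 6300 = Kp, so the system is already at equilibrium.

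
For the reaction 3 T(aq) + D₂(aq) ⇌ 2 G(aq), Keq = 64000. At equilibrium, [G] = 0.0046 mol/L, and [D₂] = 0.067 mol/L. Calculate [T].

[T] = 0.0017 mol/L

At equilibrium, Keq = [G]² / ([T]³·[D₂]) = 64000.
(0.0046)² / (([T])³·(0.067)) = 64000
[T]³ = 4.93×10⁻⁹ ⇒ [T] = 0.0017 mol/L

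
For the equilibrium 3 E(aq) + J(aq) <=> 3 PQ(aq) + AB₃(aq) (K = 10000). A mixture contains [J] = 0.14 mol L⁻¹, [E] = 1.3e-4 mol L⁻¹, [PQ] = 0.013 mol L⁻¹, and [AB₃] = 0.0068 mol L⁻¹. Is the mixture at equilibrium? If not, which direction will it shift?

Q = [PQ]³·[AB₃] / ([E]³·[J]) = (0.013)³·(0.0068) / ((1.3e-4)³·(0.14)) = 49000
Q = 49000 > K = 10000: net reverse reaction.

no; Q > K, reaction proceeds in reverse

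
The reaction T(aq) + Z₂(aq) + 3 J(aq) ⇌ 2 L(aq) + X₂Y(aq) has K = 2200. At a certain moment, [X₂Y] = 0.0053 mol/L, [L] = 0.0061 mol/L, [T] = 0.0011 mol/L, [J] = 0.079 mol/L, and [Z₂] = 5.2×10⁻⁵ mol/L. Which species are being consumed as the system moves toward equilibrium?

Q = [L]²·[X₂Y] / ([T]·[Z₂]·[J]³) = (0.0061)²·(0.0053) / ((0.0011)·(5.2×10⁻⁵)·(0.079)³) = 7000
Q = 7000 > K = 2200: net reverse reaction.

L, X₂Y (products)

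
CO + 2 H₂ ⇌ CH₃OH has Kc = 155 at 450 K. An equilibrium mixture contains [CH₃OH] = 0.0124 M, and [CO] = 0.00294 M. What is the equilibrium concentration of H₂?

At equilibrium, Kc = [CH₃OH] / ([CO]·[H₂]²) = 155.
(0.0124) / ((0.00294)·([H₂])²) = 155
[H₂]² = 0.0272 ⇒ [H₂] = 0.165 M

[H₂] = 0.165 M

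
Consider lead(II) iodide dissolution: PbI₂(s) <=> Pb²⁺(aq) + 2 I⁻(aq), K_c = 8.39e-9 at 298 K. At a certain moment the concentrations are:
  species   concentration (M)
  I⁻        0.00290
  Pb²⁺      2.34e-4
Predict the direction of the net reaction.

in the forward direction

(PbI₂ is a pure solid — omitted from Q_c.)
Q_c = [Pb²⁺]·[I⁻]² = (2.34e-4)·(0.00290)² = 1.97e-9
Q_c = 1.97e-9 < K_c = 8.39e-9, so the forward reaction proceeds.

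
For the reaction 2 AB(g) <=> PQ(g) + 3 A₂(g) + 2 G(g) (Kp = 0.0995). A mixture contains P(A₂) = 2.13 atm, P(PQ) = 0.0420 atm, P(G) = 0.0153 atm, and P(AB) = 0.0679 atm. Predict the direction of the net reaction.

forward (toward products)

Qp = P(PQ)·P(A₂)³·P(G)² / P(AB)² = (0.0420)·(2.13)³·(0.0153)² / (0.0679)² = 0.0206
Qp = 0.0206 < Kp = 0.0995, so the forward reaction proceeds.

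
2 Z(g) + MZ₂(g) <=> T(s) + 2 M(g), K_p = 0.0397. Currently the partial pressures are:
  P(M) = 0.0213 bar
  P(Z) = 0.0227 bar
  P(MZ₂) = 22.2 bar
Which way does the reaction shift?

(T is a pure solid — omitted from Q_p.)
Q_p = P(M)² / (P(Z)²·P(MZ₂)) = (0.0213)² / ((0.0227)²·(22.2)) = 0.0397
Q_p = 0.0397 = K_p, so the system is already at equilibrium.

at equilibrium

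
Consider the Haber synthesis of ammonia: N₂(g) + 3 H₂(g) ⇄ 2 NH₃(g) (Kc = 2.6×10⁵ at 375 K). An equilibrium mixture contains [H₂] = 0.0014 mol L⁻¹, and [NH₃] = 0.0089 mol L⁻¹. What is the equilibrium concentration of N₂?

[N₂] = 0.11 mol L⁻¹

At equilibrium, Kc = [NH₃]² / ([N₂]·[H₂]³) = 2.6×10⁵.
(0.0089)² / (([N₂])·(0.0014)³) = 2.6×10⁵
[N₂] = 0.111 = 0.11 mol L⁻¹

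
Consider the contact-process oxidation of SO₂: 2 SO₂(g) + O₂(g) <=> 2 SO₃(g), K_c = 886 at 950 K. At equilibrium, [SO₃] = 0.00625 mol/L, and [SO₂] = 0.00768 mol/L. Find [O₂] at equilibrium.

[O₂] = 7.47×10⁻⁴ mol/L

At equilibrium, K_c = [SO₃]² / ([SO₂]²·[O₂]) = 886.
(0.00625)² / ((0.00768)²·([O₂])) = 886
[O₂] = 7.47×10⁻⁴ mol/L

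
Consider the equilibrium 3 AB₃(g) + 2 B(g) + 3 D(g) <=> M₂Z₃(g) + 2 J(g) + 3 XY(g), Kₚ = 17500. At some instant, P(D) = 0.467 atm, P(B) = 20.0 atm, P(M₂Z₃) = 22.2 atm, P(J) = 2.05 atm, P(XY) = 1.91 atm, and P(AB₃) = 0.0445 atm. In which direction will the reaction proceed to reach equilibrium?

toward reactants

Qₚ = P(M₂Z₃)·P(J)²·P(XY)³ / (P(AB₃)³·P(B)²·P(D)³) = (22.2)·(2.05)²·(1.91)³ / ((0.0445)³·(20.0)²·(0.467)³) = 1.81e5
Qₚ = 1.81e5 > Kₚ = 17500, so the reverse reaction proceeds.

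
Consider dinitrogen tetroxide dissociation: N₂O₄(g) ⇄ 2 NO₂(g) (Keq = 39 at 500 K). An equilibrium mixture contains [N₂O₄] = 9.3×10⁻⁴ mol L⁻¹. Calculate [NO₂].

At equilibrium, Keq = [NO₂]² / [N₂O₄] = 39.
([NO₂])² / (9.3×10⁻⁴) = 39
[NO₂]² = 0.0363 ⇒ [NO₂] = 0.19 mol L⁻¹

[NO₂] = 0.19 mol L⁻¹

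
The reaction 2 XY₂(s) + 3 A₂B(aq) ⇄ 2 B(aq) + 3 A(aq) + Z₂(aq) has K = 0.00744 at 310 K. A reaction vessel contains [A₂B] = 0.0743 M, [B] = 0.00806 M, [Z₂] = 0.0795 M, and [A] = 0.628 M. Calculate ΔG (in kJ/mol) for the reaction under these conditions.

(XY₂ is a pure solid — omitted from Q.)
Q = [B]²·[A]³·[Z₂] / [A₂B]³ = (0.00806)²·(0.628)³·(0.0795) / (0.0743)³ = 0.00312
ΔG = RT ln(Q/K) = (8.314 J mol⁻¹ K⁻¹)(310 K) × ln(0.00312/0.00744)
   = (2.577 kJ/mol)(-0.8690) = -2.24 kJ/mol
ΔG < 0, so the forward reaction is spontaneous (proceeds forward).

ΔG = -2.24 kJ/mol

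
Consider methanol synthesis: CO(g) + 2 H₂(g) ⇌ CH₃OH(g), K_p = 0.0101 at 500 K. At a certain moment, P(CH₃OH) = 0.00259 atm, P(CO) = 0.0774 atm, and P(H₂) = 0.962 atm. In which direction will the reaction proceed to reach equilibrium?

Q_p = P(CH₃OH) / (P(CO)·P(H₂)²) = (0.00259) / ((0.0774)·(0.962)²) = 0.0362
Q_p = 0.0362 > K_p = 0.0101, so the reverse reaction proceeds.

to the left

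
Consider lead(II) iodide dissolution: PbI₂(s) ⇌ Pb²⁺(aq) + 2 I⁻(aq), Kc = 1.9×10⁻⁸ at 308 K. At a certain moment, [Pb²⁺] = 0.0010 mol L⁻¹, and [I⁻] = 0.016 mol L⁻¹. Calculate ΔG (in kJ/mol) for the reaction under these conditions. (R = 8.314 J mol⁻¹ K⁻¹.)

(PbI₂ is a pure solid — omitted from Qc.)
Qc = [Pb²⁺]·[I⁻]² = (0.0010)·(0.016)² = 2.56×10⁻⁷
ΔG = RT ln(Qc/Kc) = (8.314 J mol⁻¹ K⁻¹)(308 K) × ln(2.56×10⁻⁷/1.9×10⁻⁸)
   = (2.561 kJ/mol)(2.601) = 6.66 kJ/mol
ΔG > 0, so the forward reaction is non-spontaneous (proceeds in reverse).

ΔG = 6.66 kJ/mol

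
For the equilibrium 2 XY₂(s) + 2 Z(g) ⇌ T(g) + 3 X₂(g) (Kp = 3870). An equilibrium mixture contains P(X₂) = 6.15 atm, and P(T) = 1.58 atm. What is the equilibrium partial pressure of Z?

(XY₂ is a pure solid — omitted from Kp.)
At equilibrium, Kp = P(T)·P(X₂)³ / P(Z)² = 3870.
(1.58)·(6.15)³ / (P(Z))² = 3870
P(Z)² = 0.0950 ⇒ P(Z) = 0.308 atm

P(Z) = 0.308 atm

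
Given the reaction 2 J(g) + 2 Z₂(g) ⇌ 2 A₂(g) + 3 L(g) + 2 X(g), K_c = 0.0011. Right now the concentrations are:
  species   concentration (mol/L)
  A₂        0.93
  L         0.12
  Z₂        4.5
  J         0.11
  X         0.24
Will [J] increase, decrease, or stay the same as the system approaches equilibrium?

Q_c = [A₂]²·[L]³·[X]² / ([J]²·[Z₂]²) = (0.93)²·(0.12)³·(0.24)² / ((0.11)²·(4.5)²) = 3.5×10⁻⁴
Q_c = 3.5×10⁻⁴ < K_c = 0.0011: net forward reaction.
J is a reactant, so it decreases.

decrease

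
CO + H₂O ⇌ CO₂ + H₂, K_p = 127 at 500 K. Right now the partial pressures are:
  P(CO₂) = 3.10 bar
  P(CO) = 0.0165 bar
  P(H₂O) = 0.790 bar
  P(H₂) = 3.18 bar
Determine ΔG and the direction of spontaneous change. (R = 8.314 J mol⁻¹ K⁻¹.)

Q_p = P(CO₂)·P(H₂) / (P(CO)·P(H₂O)) = (3.10)·(3.18) / ((0.0165)·(0.790)) = 756
ΔG = RT ln(Q_p/K_p) = (8.314 J mol⁻¹ K⁻¹)(500 K) × ln(756/127)
   = (4.157 kJ/mol)(1.784) = 7.42 kJ/mol
ΔG > 0, so the forward reaction is non-spontaneous (proceeds in reverse).

ΔG = 7.42 kJ/mol; the forward reaction is non-spontaneous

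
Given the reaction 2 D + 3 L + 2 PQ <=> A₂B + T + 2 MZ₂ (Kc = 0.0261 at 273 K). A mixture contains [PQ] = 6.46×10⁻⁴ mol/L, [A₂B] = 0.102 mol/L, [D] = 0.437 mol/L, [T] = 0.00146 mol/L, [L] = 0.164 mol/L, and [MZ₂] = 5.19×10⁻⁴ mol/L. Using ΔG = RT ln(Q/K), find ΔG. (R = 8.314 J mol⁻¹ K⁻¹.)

Qc = [A₂B]·[T]·[MZ₂]² / ([D]²·[L]³·[PQ]²) = (0.102)·(0.00146)·(5.19×10⁻⁴)² / ((0.437)²·(0.164)³·(6.46×10⁻⁴)²) = 0.114
ΔG = RT ln(Qc/Kc) = (8.314 J mol⁻¹ K⁻¹)(273 K) × ln(0.114/0.0261)
   = (2.270 kJ/mol)(1.474) = 3.35 kJ/mol
ΔG > 0, so the forward reaction is non-spontaneous (proceeds in reverse).

ΔG = 3.35 kJ/mol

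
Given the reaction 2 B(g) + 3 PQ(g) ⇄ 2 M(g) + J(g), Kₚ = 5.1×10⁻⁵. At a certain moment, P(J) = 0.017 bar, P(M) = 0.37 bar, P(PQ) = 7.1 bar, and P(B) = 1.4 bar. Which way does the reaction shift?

toward products

Qₚ = P(M)²·P(J) / (P(B)²·P(PQ)³) = (0.37)²·(0.017) / ((1.4)²·(7.1)³) = 3.3×10⁻⁶
Qₚ = 3.3×10⁻⁶ < Kₚ = 5.1×10⁻⁵, so the forward reaction proceeds.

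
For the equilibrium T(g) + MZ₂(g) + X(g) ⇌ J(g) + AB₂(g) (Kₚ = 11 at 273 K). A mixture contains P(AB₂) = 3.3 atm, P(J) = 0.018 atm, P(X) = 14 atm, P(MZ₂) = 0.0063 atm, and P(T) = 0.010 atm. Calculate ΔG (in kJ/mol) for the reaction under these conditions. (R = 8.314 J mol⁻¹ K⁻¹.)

Qₚ = P(J)·P(AB₂) / (P(T)·P(MZ₂)·P(X)) = (0.018)·(3.3) / ((0.010)·(0.0063)·(14)) = 67.3
ΔG = RT ln(Qₚ/Kₚ) = (8.314 J mol⁻¹ K⁻¹)(273 K) × ln(67.3/11)
   = (2.270 kJ/mol)(1.811) = 4.11 kJ/mol
ΔG > 0, so the forward reaction is non-spontaneous (proceeds in reverse).

ΔG = 4.11 kJ/mol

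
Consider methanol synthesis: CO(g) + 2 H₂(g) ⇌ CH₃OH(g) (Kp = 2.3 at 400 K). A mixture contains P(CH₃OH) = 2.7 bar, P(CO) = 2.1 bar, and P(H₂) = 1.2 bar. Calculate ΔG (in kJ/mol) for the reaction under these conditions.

Qp = P(CH₃OH) / (P(CO)·P(H₂)²) = (2.7) / ((2.1)·(1.2)²) = 0.893
ΔG = RT ln(Qp/Kp) = (8.314 J mol⁻¹ K⁻¹)(400 K) × ln(0.893/2.3)
   = (3.326 kJ/mol)(-0.9461) = -3.15 kJ/mol
ΔG < 0, so the forward reaction is spontaneous (proceeds forward).

ΔG = -3.15 kJ/mol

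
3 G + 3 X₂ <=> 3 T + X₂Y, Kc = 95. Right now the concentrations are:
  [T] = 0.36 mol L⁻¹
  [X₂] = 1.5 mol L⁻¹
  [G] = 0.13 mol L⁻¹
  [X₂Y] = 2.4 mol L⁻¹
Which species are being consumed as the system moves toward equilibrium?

Qc = [T]³·[X₂Y] / ([G]³·[X₂]³) = (0.36)³·(2.4) / ((0.13)³·(1.5)³) = 15
Qc = 15 < Kc = 95: net forward reaction.

G, X₂ (reactants)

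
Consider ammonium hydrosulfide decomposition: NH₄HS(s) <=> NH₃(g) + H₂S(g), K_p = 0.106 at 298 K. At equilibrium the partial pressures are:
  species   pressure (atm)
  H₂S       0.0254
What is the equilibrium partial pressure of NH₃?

(NH₄HS is a pure solid — omitted from K_p.)
At equilibrium, K_p = P(NH₃)·P(H₂S) = 0.106.
(P(NH₃))·(0.0254) = 0.106
P(NH₃) = 4.17 atm

P(NH₃) = 4.17 atm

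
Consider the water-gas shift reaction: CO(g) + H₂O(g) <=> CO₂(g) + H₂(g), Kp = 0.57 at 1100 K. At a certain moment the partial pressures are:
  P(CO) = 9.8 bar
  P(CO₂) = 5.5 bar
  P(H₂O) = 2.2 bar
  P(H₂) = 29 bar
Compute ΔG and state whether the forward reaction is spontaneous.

Qp = P(CO₂)·P(H₂) / (P(CO)·P(H₂O)) = (5.5)·(29) / ((9.8)·(2.2)) = 7.40
ΔG = RT ln(Qp/Kp) = (8.314 J mol⁻¹ K⁻¹)(1100 K) × ln(7.40/0.57)
   = (9.145 kJ/mol)(2.564) = 23.4 kJ/mol
ΔG > 0, so the forward reaction is non-spontaneous (proceeds in reverse).

ΔG = 23.4 kJ/mol; the forward reaction is non-spontaneous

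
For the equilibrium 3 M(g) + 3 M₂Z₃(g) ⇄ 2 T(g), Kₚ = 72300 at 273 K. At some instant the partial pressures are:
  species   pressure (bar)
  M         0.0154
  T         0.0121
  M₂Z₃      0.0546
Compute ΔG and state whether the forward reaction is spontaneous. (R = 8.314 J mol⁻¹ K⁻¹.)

Qₚ = P(T)² / (P(M)³·P(M₂Z₃)³) = (0.0121)² / ((0.0154)³·(0.0546)³) = 2.46e5
ΔG = RT ln(Qₚ/Kₚ) = (8.314 J mol⁻¹ K⁻¹)(273 K) × ln(2.46e5/72300)
   = (2.270 kJ/mol)(1.225) = 2.78 kJ/mol
ΔG > 0, so the forward reaction is non-spontaneous (proceeds in reverse).

ΔG = 2.78 kJ/mol; the forward reaction is non-spontaneous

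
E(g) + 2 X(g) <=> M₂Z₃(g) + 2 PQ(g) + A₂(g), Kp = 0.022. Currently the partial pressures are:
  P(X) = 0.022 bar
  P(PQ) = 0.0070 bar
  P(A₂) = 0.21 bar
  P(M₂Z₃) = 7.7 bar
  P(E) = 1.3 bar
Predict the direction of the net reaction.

Qp = P(M₂Z₃)·P(PQ)²·P(A₂) / (P(E)·P(X)²) = (7.7)·(0.0070)²·(0.21) / ((1.3)·(0.022)²) = 0.13
Qp = 0.13 > Kp = 0.022, so the reverse reaction proceeds.

toward reactants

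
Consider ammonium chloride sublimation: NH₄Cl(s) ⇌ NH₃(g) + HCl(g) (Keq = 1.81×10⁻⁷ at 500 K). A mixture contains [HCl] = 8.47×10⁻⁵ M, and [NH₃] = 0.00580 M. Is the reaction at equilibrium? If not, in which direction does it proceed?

(NH₄Cl is a pure solid — omitted from Q.)
Q = [NH₃]·[HCl] = (0.00580)·(8.47×10⁻⁵) = 4.91×10⁻⁷
Q = 4.91×10⁻⁷ > Keq = 1.81×10⁻⁷, so the reverse reaction proceeds.

in the reverse direction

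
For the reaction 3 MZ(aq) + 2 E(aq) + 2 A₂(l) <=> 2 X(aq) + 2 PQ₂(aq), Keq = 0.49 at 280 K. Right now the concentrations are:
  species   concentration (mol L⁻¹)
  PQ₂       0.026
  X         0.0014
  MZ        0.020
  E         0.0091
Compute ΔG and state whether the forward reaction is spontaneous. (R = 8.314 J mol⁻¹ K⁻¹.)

ΔG = 3.27 kJ/mol; the forward reaction is non-spontaneous

(A₂ is a pure liquid — omitted from Q.)
Q = [X]²·[PQ₂]² / ([MZ]³·[E]²) = (0.0014)²·(0.026)² / ((0.020)³·(0.0091)²) = 2.00
ΔG = RT ln(Q/Keq) = (8.314 J mol⁻¹ K⁻¹)(280 K) × ln(2.00/0.49)
   = (2.328 kJ/mol)(1.406) = 3.27 kJ/mol
ΔG > 0, so the forward reaction is non-spontaneous (proceeds in reverse).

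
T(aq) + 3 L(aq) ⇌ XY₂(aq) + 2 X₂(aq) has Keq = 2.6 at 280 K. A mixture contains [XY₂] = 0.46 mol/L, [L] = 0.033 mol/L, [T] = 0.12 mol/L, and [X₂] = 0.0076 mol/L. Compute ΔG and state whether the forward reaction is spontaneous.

ΔG = 2.01 kJ/mol; the forward reaction is non-spontaneous

Q = [XY₂]·[X₂]² / ([T]·[L]³) = (0.46)·(0.0076)² / ((0.12)·(0.033)³) = 6.16
ΔG = RT ln(Q/Keq) = (8.314 J mol⁻¹ K⁻¹)(280 K) × ln(6.16/2.6)
   = (2.328 kJ/mol)(0.8626) = 2.01 kJ/mol
ΔG > 0, so the forward reaction is non-spontaneous (proceeds in reverse).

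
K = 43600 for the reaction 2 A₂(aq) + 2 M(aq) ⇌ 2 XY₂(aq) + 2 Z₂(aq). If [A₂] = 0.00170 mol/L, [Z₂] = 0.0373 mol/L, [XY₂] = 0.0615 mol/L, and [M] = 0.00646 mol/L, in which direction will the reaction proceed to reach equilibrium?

neither direction; the system is at equilibrium

Q = [XY₂]²·[Z₂]² / ([A₂]²·[M]²) = (0.0615)²·(0.0373)² / ((0.00170)²·(0.00646)²) = 43600
Q = 43600 = K, so the system is already at equilibrium.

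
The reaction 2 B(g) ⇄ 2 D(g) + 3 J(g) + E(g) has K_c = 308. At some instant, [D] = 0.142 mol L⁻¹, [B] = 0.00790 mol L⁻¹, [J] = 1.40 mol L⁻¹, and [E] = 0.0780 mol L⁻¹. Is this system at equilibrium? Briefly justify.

no; Q < K, reaction proceeds forward

Q_c = [D]²·[J]³·[E] / [B]² = (0.142)²·(1.40)³·(0.0780) / (0.00790)² = 69.2
Q_c = 69.2 < K_c = 308: net forward reaction.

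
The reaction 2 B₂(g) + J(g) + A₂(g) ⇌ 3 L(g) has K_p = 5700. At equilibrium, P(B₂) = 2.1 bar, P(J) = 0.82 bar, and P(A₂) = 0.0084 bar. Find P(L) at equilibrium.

At equilibrium, K_p = P(L)³ / (P(B₂)²·P(J)·P(A₂)) = 5700.
(P(L))³ / ((2.1)²·(0.82)·(0.0084)) = 5700
P(L)³ = 173 ⇒ P(L) = 5.6 bar

P(L) = 5.6 bar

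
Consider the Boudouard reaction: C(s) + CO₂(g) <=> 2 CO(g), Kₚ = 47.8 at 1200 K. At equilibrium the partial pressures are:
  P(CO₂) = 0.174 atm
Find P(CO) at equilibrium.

P(CO) = 2.88 atm

(C is a pure solid — omitted from Kₚ.)
At equilibrium, Kₚ = P(CO)² / P(CO₂) = 47.8.
(P(CO))² / (0.174) = 47.8
P(CO)² = 8.32 ⇒ P(CO) = 2.88 atm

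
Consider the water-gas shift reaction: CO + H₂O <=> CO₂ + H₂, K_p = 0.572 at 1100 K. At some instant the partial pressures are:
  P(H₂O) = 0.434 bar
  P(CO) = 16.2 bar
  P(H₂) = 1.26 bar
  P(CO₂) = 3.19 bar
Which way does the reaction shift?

Q_p = P(CO₂)·P(H₂) / (P(CO)·P(H₂O)) = (3.19)·(1.26) / ((16.2)·(0.434)) = 0.572
Q_p = 0.572 = K_p, so the system is already at equilibrium.

no net change (already at equilibrium)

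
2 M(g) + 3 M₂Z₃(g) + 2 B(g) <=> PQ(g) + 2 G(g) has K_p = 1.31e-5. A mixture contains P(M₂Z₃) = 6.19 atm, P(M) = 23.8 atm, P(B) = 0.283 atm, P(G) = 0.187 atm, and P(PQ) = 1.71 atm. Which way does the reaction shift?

Q_p = P(PQ)·P(G)² / (P(M)²·P(M₂Z₃)³·P(B)²) = (1.71)·(0.187)² / ((23.8)²·(6.19)³·(0.283)²) = 5.56e-6
Q_p = 5.56e-6 < K_p = 1.31e-5, so the forward reaction proceeds.

in the forward direction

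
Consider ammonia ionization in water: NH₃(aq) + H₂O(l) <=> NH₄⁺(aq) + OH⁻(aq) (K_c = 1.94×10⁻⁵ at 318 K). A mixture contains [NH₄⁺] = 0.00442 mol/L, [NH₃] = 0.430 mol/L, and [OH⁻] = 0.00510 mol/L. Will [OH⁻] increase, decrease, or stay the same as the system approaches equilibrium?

(H₂O is a pure liquid — omitted from Q_c.)
Q_c = [NH₄⁺]·[OH⁻] / [NH₃] = (0.00442)·(0.00510) / (0.430) = 5.24×10⁻⁵
Q_c = 5.24×10⁻⁵ > K_c = 1.94×10⁻⁵: net reverse reaction.
OH⁻ is a product, so it decreases.

decrease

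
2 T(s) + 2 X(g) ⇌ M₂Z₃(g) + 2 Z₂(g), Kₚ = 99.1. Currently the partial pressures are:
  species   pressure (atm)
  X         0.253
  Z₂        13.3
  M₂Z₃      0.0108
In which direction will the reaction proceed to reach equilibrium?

forward (toward products)

(T is a pure solid — omitted from Qₚ.)
Qₚ = P(M₂Z₃)·P(Z₂)² / P(X)² = (0.0108)·(13.3)² / (0.253)² = 29.8
Qₚ = 29.8 < Kₚ = 99.1, so the forward reaction proceeds.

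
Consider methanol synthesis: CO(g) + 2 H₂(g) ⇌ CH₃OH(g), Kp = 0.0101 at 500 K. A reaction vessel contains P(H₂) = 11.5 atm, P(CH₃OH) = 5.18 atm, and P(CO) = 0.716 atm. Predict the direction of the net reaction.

to the left

Qp = P(CH₃OH) / (P(CO)·P(H₂)²) = (5.18) / ((0.716)·(11.5)²) = 0.0547
Qp = 0.0547 > Kp = 0.0101, so the reverse reaction proceeds.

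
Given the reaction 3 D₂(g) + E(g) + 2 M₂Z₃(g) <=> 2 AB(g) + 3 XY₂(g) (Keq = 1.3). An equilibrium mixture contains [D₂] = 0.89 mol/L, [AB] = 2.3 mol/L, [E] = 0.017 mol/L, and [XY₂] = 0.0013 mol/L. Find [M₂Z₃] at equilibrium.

At equilibrium, Keq = [AB]²·[XY₂]³ / ([D₂]³·[E]·[M₂Z₃]²) = 1.3.
(2.3)²·(0.0013)³ / ((0.89)³·(0.017)·([M₂Z₃])²) = 1.3
[M₂Z₃]² = 7.46e-7 ⇒ [M₂Z₃] = 8.6e-4 mol/L

[M₂Z₃] = 8.6e-4 mol/L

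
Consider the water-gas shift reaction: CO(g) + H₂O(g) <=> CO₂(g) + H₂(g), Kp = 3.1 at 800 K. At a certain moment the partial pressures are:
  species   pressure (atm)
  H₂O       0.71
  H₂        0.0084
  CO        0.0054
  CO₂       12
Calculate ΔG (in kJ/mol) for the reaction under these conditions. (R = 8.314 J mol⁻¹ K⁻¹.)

Qp = P(CO₂)·P(H₂) / (P(CO)·P(H₂O)) = (12)·(0.0084) / ((0.0054)·(0.71)) = 26.3
ΔG = RT ln(Qp/Kp) = (8.314 J mol⁻¹ K⁻¹)(800 K) × ln(26.3/3.1)
   = (6.651 kJ/mol)(2.138) = 14.2 kJ/mol
ΔG > 0, so the forward reaction is non-spontaneous (proceeds in reverse).

ΔG = 14.2 kJ/mol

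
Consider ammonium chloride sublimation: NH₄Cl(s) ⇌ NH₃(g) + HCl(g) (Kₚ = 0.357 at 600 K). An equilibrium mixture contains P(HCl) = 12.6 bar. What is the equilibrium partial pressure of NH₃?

P(NH₃) = 0.0283 bar

(NH₄Cl is a pure solid — omitted from Kₚ.)
At equilibrium, Kₚ = P(NH₃)·P(HCl) = 0.357.
(P(NH₃))·(12.6) = 0.357
P(NH₃) = 0.0283 bar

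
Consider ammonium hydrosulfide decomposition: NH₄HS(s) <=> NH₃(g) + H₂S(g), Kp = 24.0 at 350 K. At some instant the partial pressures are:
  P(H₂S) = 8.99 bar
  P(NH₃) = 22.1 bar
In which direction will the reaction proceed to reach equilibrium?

to the left

(NH₄HS is a pure solid — omitted from Qp.)
Qp = P(NH₃)·P(H₂S) = (22.1)·(8.99) = 199
Qp = 199 > Kp = 24.0, so the reverse reaction proceeds.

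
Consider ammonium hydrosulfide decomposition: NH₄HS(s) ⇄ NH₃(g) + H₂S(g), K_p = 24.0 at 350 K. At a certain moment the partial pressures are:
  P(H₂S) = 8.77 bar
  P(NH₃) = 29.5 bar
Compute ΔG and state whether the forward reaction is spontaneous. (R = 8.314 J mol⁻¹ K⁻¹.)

(NH₄HS is a pure solid — omitted from Q_p.)
Q_p = P(NH₃)·P(H₂S) = (29.5)·(8.77) = 259
ΔG = RT ln(Q_p/K_p) = (8.314 J mol⁻¹ K⁻¹)(350 K) × ln(259/24.0)
   = (2.910 kJ/mol)(2.379) = 6.92 kJ/mol
ΔG > 0, so the forward reaction is non-spontaneous (proceeds in reverse).

ΔG = 6.92 kJ/mol; the forward reaction is non-spontaneous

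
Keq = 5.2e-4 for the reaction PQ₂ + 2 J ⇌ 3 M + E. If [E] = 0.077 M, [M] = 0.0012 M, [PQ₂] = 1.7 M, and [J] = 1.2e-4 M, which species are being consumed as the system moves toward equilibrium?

M, E (products)

Q = [M]³·[E] / ([PQ₂]·[J]²) = (0.0012)³·(0.077) / ((1.7)·(1.2e-4)²) = 0.0054
Q = 0.0054 > Keq = 5.2e-4: net reverse reaction.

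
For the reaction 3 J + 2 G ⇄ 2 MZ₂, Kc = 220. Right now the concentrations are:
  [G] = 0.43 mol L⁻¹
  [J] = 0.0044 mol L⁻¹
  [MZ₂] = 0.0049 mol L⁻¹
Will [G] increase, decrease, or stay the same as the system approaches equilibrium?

increase

Qc = [MZ₂]² / ([J]³·[G]²) = (0.0049)² / ((0.0044)³·(0.43)²) = 1500
Qc = 1500 > Kc = 220: net reverse reaction.
G is a reactant, so it increases.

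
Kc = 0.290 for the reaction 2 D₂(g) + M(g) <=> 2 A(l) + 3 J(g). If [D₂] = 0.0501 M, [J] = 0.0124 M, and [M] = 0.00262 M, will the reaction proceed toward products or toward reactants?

(A is a pure liquid — omitted from Qc.)
Qc = [J]³ / ([D₂]²·[M]) = (0.0124)³ / ((0.0501)²·(0.00262)) = 0.290
Qc = 0.290 = Kc, so the system is already at equilibrium.

no net change (already at equilibrium)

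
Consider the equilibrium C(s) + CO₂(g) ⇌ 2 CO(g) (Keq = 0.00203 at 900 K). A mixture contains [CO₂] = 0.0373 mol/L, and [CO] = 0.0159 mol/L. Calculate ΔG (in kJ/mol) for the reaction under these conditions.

ΔG = 9.02 kJ/mol

(C is a pure solid — omitted from Q.)
Q = [CO]² / [CO₂] = (0.0159)² / (0.0373) = 0.00678
ΔG = RT ln(Q/Keq) = (8.314 J mol⁻¹ K⁻¹)(900 K) × ln(0.00678/0.00203)
   = (7.483 kJ/mol)(1.206) = 9.02 kJ/mol
ΔG > 0, so the forward reaction is non-spontaneous (proceeds in reverse).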